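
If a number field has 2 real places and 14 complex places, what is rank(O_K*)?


By Dirichlet's unit theorem:
rank = r1 + r2 - 1
= 2 + 14 - 1
= 15

15


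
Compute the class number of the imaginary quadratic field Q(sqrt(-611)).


K = Q(sqrt(-611)). d mod 4 = 1, so D = disc(K) = d = -611
h(K) equals the number of primitive reduced positive-definite forms (a, b, c) = a*x^2 + b*x*y + c*y^2 with b^2 - 4ac = D,
where reduced means |b| <= a <= c, with b >= 0 whenever |b| = a or a = c, and primitive means gcd(a, b, c) = 1.
Reduced forces 3a^2 <= |D| = 611, so 1 <= a <= 14; b must have the parity of D, and c = (b^2 - D)/(4a) must be an integer >= a.
Enumerate a = 1..14, b in [-a, a]:
  a=1: (1, 1, 153)  [1]
  a=2: none
  a=3: (3, -1, 51), (3, 1, 51)  [2]
  a=4: none
  a=5: (5, -3, 31), (5, 3, 31)  [2]
  a=6..8: none
  a=9: (9, -1, 17), (9, 1, 17)  [2]
  a=10: none
  a=11: (11, -7, 15), (11, 7, 15)  [2]
  a=12: none
  a=13: (13, 13, 15)  [1]
  a=14: none
Total reduced forms: 1 + 2 + 2 + 2 + 2 + 1 = 10
h = 10

10


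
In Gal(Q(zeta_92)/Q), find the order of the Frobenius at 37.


The Frobenius at p in Gal(Q(zeta_n)/Q) = (Z/nZ)* is the class of p, so its order is ord_92(37), the smallest k >= 1 with 37^k = 1 mod 92.
n = 92 = 2^2 * 23, phi(92) = 44; the order divides phi(n).
Divisors of 44: 1, 2, 4, 11, 22, 44
Repeated squaring mod 92: 37^1 = 37, 37^2 = 81, 37^4 = 29, 37^8 = 13, 37^16 = 77, 37^32 = 41
Test divisors in increasing order:
  k=1: 37^1 = 37 mod 92
  k=2: 37^2 = 81 mod 92
  k=4: 37^4 = 29 mod 92
  k=11: 37^11 = 13 * 81 * 37 = 45 mod 92
  k=22: 37^22 = 77 * 29 * 81 = 1 mod 92  <- first divisor giving 1
Order = 22

22


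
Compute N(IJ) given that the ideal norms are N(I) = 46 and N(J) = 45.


N(IJ) = N(I) * N(J)
= 46 * 45
= 2070

2070


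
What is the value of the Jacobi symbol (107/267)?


Compute (107/267) via quadratic reciprocity:
  reciprocity: (107/267) -> -(267/107)
  reduce: (53/107)
  reciprocity: (53/107) -> +(107/53)
  reduce: (1/53)
  (1/53) = 1
Product of signs = -1

-1


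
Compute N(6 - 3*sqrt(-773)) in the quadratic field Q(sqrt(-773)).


N(a + b*sqrt(d)) = a^2 - d*b^2
= (6)^2 - (-773)*(-3)^2
= 36 + 6957
= 6993

6993


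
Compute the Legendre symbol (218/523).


p = 523 is prime, so compute (218/523) with the reciprocity algorithm (Jacobi-symbol steps: pull out 2s via (2/n), flip via reciprocity, reduce):
  pull out 2: (2/523) = -1  (since 523 mod 8 = 3)
  reciprocity: (109/523) -> +(523/109)
  reduce: (87/109)
  reciprocity: (87/109) -> +(109/87)
  reduce: (22/87)
  pull out 2: (2/87) = +1  (since 87 mod 8 = 7)
  reciprocity: (11/87) -> -(87/11)
  reduce: (10/11)
  pull out 2: (2/11) = -1  (since 11 mod 8 = 3)
  reciprocity: (5/11) -> +(11/5)
  reduce: (1/5)
  (1/5) = 1
Product of signs = -1
(218/523) = -1

-1


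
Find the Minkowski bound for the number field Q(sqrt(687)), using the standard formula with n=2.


d = 687, d mod 4 = 3, so disc(K) = 4d = 2748; |disc(K)| = 2748
Real quadratic field, so n = 2, s = r2 = 0, r1 = 2
M = (n!/n^n) * (4/pi)^s * sqrt(|disc(K)|) = (2!/2^2) * (4/pi)^0 * sqrt(2748)
= 0.5 * 1.000000 * 52.421370
= 26.2107

26.2107


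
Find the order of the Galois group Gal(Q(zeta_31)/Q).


|Gal(Q(zeta_31)/Q)| = phi(31)
= 30

30


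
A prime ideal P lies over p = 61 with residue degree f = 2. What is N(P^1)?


N(P^a) = p^(a*f)
= 61^(1*2)
= 61^2
= 3721

3721


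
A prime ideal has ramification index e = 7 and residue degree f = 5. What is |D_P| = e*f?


|D_P| = e * f
= 7 * 5
= 35

35


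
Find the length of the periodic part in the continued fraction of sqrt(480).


Run the CF algorithm for sqrt(480).
a_0 = floor(sqrt(480)) = 21; set m_0=0, q_0=1.
Recurrence: m' = q*a - m,  q' = (d - m'^2)/q,  a' = floor((a_0 + m')/q').
  step 1: m=21, q=39, a=1
  step 2: m=18, q=4, a=9
  step 3: m=18, q=39, a=1
  step 4: m=21, q=1, a=42
a_4 = 2*a_0 = 42, so the period closes here.
sqrt(480) = [21; 1, 9, 1, 42]
Period length = 4

4


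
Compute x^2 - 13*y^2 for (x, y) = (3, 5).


x^2 - d*y^2
= 3^2 - 13*5^2
= 9 - 325
= -316

-316


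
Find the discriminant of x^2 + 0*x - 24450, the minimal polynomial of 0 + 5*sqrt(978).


The element 0 + 5*sqrt(978) has minimal polynomial:
x^2 + 0*x - 24450
Discriminant = (0)^2 - 4*(-24450)
= 0 + 97800
= 97800

97800


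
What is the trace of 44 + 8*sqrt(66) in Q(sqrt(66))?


Tr(a + b*sqrt(d)) = (a + b*sqrt(d)) + (a - b*sqrt(d)) = 2a
= 2 * (44)
= 88

88


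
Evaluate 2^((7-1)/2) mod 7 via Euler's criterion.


p = 7 is prime and the exponent is (p-1)/2 = 3, so by Euler's criterion 2^3 = (2/7) = +1 or -1 mod 7.
Compute by square-and-multiply:
  3 = 2 + 1 (binary 11)
  Repeated squaring mod 7: 2^1 = 2, 2^2 = 4
  2^3 = 2^2 * 2^1 = 4 * 2 mod 7
    4 * 2 = 8 = 1 mod 7
  2^3 = 1 mod 7
Result 1: 2 is a quadratic residue mod 7.
2^3 mod 7 = 1

1


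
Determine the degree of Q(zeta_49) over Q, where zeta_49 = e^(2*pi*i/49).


The degree equals Euler's totient phi(49).
49 = 7^2
phi(49) = 42

42


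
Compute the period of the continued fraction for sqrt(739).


Run the CF algorithm for sqrt(739).
a_0 = floor(sqrt(739)) = 27; set m_0=0, q_0=1.
Recurrence: m' = q*a - m,  q' = (d - m'^2)/q,  a' = floor((a_0 + m')/q').
  step 1: m=27, q=10, a=5
  step 2: m=23, q=21, a=2
  step 3: m=19, q=18, a=2
  step 4: m=17, q=25, a=1
  step 5: m=8, q=27, a=1
  step 6: m=19, q=14, a=3
  step 7: m=23, q=15, a=3
  step 8: m=22, q=17, a=2
  step 9: m=12, q=35, a=1
  step 10: m=23, q=6, a=8
  step 11: m=25, q=19, a=2
  step 12: m=13, q=30, a=1
  step 13: m=17, q=15, a=2
  step 14: m=13, q=38, a=1
  step 15: m=25, q=3, a=17
  step 16: m=26, q=21, a=2
  step 17: m=16, q=23, a=1
  step 18: m=7, q=30, a=1
  step 19: m=23, q=7, a=7
  step 20: m=26, q=9, a=5
  step 21: m=19, q=42, a=1
  step 22: m=23, q=5, a=10
  step 23: m=27, q=2, a=27
  step 24: m=27, q=5, a=10
  step 25: m=23, q=42, a=1
  step 26: m=19, q=9, a=5
  step 27: m=26, q=7, a=7
  step 28: m=23, q=30, a=1
  step 29: m=7, q=23, a=1
  step 30: m=16, q=21, a=2
  step 31: m=26, q=3, a=17
  step 32: m=25, q=38, a=1
  step 33: m=13, q=15, a=2
  step 34: m=17, q=30, a=1
  step 35: m=13, q=19, a=2
  step 36: m=25, q=6, a=8
  step 37: m=23, q=35, a=1
  step 38: m=12, q=17, a=2
  step 39: m=22, q=15, a=3
  step 40: m=23, q=14, a=3
  step 41: m=19, q=27, a=1
  step 42: m=8, q=25, a=1
  step 43: m=17, q=18, a=2
  step 44: m=19, q=21, a=2
  step 45: m=23, q=10, a=5
  step 46: m=27, q=1, a=54
a_46 = 2*a_0 = 54, so the period closes here.
sqrt(739) = [27; 5, 2, 2, 1, 1, 3, 3, 2, 1, 8, 2, 1, 2, 1, 17, 2, 1, 1, 7, 5, 1, 10, 27, 10, 1, 5, 7, 1, 1, 2, 17, 1, 2, 1, 2, 8, 1, 2, 3, 3, 1, 1, 2, 2, 5, 54]
Period length = 46

46


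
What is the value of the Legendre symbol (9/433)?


p = 433 is prime, so compute (9/433) with the reciprocity algorithm (Jacobi-symbol steps: pull out 2s via (2/n), flip via reciprocity, reduce):
  reciprocity: (9/433) -> +(433/9)
  reduce: (1/9)
  (1/9) = 1
Product of signs = 1
(9/433) = 1

1


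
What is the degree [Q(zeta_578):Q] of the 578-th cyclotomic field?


The degree equals Euler's totient phi(578).
578 = 2 * 17^2
phi(578) = 272

272


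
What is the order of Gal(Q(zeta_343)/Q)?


|Gal(Q(zeta_343)/Q)| = phi(343)
= 294

294


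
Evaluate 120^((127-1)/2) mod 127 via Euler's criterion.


p = 127 is prime and the exponent is (p-1)/2 = 63, so by Euler's criterion 120^63 = (120/127) = +1 or -1 mod 127.
Compute by square-and-multiply:
  63 = 32 + 16 + 8 + 4 + 2 + 1 (binary 111111)
  Repeated squaring mod 127: 120^1 = 120, 120^2 = 49, 120^4 = 115, 120^8 = 17, 120^16 = 35, 120^32 = 82
  120^63 = 120^32 * 120^16 * 120^8 * 120^4 * 120^2 * 120^1 = 82 * 35 * 17 * 115 * 49 * 120 mod 127
    82 * 35 = 2870 = 76 mod 127
    76 * 17 = 1292 = 22 mod 127
    22 * 115 = 2530 = 117 mod 127
    117 * 49 = 5733 = 18 mod 127
    18 * 120 = 2160 = 1 mod 127
  120^63 = 1 mod 127
Result 1: 120 is a quadratic residue mod 127.
120^63 mod 127 = 1

1


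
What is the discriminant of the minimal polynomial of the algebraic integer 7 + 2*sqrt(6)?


The element 7 + 2*sqrt(6) has minimal polynomial:
x^2 - 14*x + 25
Discriminant = (-14)^2 - 4*(25)
= 196 - 100
= 96

96


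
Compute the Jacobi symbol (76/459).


Compute (76/459) via quadratic reciprocity:
  pull out 2: (2/459) = -1  (since 459 mod 8 = 3)
  pull out 2: (2/459) = -1  (since 459 mod 8 = 3)
  reciprocity: (19/459) -> -(459/19)
  reduce: (3/19)
  reciprocity: (3/19) -> -(19/3)
  reduce: (1/3)
  (1/3) = 1
Product of signs = 1

1


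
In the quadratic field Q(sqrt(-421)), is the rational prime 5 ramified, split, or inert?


K = Q(sqrt(-421)). Since d mod 4 = 3, disc(K) = -1684.
Check p | disc: -1684 mod 5 = 1.
p does not divide disc. Compute Legendre symbol (d/p):
4^((5-1)/2) mod 5 = 1
(d/p) = 1, so p splits: (p) = P*P' with e=1, f=1, g=2.
Therefore p is split.

split


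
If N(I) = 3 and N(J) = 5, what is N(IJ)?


N(IJ) = N(I) * N(J)
= 3 * 5
= 15

15


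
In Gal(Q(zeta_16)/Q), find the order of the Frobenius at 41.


The Frobenius at p in Gal(Q(zeta_n)/Q) = (Z/nZ)* is the class of p, so its order is ord_16(41), the smallest k >= 1 with 41^k = 1 mod 16.
n = 16 = 2^4, phi(16) = 8; the order divides phi(n).
Divisors of 8: 1, 2, 4, 8
Repeated squaring mod 16: 41^1 = 9, 41^2 = 1, 41^4 = 1, 41^8 = 1
Test divisors in increasing order:
  k=1: 41^1 = 9 mod 16
  k=2: 41^2 = 1 mod 16  <- first divisor giving 1
Order = 2

2


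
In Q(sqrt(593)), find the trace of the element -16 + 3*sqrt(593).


Tr(a + b*sqrt(d)) = (a + b*sqrt(d)) + (a - b*sqrt(d)) = 2a
= 2 * (-16)
= -32

-32


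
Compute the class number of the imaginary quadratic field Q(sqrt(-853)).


K = Q(sqrt(-853)). d mod 4 = 3, so D = disc(K) = 4d = -3412
h(K) equals the number of primitive reduced positive-definite forms (a, b, c) = a*x^2 + b*x*y + c*y^2 with b^2 - 4ac = D,
where reduced means |b| <= a <= c, with b >= 0 whenever |b| = a or a = c, and primitive means gcd(a, b, c) = 1.
Reduced forces 3a^2 <= |D| = 3412, so 1 <= a <= 33; b must have the parity of D, and c = (b^2 - D)/(4a) must be an integer >= a.
Enumerate a = 1..33, b in [-a, a]:
  a=1: (1, 0, 853)  [1]
  a=2: (2, 2, 427)  [1]
  a=3..6: none
  a=7: (7, -2, 122), (7, 2, 122)  [2]
  a=8..10: none
  a=11: (11, -8, 79), (11, 8, 79)  [2]
  a=12..13: none
  a=14: (14, -2, 61), (14, 2, 61)  [2]
  a=15..21: none
  a=22: (22, -14, 41), (22, 14, 41)  [2]
  a=23..33: none
Total reduced forms: 1 + 1 + 2 + 2 + 2 + 2 = 10
h = 10

10


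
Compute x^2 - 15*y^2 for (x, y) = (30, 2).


x^2 - d*y^2
= 30^2 - 15*2^2
= 900 - 60
= 840

840


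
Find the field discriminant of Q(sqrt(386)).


For K = Q(sqrt(d)) with d squarefree: disc(K) = d if d = 1 mod 4, and disc(K) = 4d if d = 2 or 3 mod 4.
Here d = 386, and d mod 4 = 2.
d = 2 mod 4, not 1 (O_K = Z[sqrt(d)]), so disc(K) = 4d = 4 * (386) = 1544

1544


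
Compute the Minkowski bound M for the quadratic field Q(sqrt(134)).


d = 134, d mod 4 = 2, so disc(K) = 4d = 536; |disc(K)| = 536
Real quadratic field, so n = 2, s = r2 = 0, r1 = 2
M = (n!/n^n) * (4/pi)^s * sqrt(|disc(K)|) = (2!/2^2) * (4/pi)^0 * sqrt(536)
= 0.5 * 1.000000 * 23.151674
= 11.5758

11.5758


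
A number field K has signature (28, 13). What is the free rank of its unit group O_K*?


By Dirichlet's unit theorem:
rank = r1 + r2 - 1
= 28 + 13 - 1
= 40

40


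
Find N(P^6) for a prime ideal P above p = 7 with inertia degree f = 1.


N(P^a) = p^(a*f)
= 7^(6*1)
= 7^6
= 117649

117649


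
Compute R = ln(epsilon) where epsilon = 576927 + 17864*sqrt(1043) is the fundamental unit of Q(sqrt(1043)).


epsilon = 576927 + 17864*sqrt(1043)
= 1.1539e+06
R = ln(1.1539e+06)
= 13.9586

13.9586


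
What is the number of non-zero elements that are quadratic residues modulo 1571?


For prime p, the number of non-zero quadratic residues is (p-1)/2.
= (1571-1)/2
= 785

785


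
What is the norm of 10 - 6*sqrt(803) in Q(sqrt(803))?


N(a + b*sqrt(d)) = a^2 - d*b^2
= (10)^2 - (803)*(-6)^2
= 100 - 28908
= -28808

-28808


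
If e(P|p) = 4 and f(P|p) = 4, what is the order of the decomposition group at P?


|D_P| = e * f
= 4 * 4
= 16

16


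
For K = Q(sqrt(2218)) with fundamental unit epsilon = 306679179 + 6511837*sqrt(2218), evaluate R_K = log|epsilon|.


epsilon = 306679179 + 6511837*sqrt(2218)
= 6.1336e+08
R = ln(6.1336e+08)
= 20.2345

20.2345


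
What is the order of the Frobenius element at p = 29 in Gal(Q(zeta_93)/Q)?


The Frobenius at p in Gal(Q(zeta_n)/Q) = (Z/nZ)* is the class of p, so its order is ord_93(29), the smallest k >= 1 with 29^k = 1 mod 93.
n = 93 = 3 * 31, phi(93) = 60; the order divides phi(n).
Divisors of 60: 1, 2, 3, 4, 5, 6, 10, 12, 15, 20, 30, 60
Repeated squaring mod 93: 29^1 = 29, 29^2 = 4, 29^4 = 16, 29^8 = 70, 29^16 = 64, 29^32 = 4
Test divisors in increasing order:
  k=1: 29^1 = 29 mod 93
  k=2: 29^2 = 4 mod 93
  k=3: 29^3 = 4 * 29 = 23 mod 93
  k=4: 29^4 = 16 mod 93
  k=5: 29^5 = 16 * 29 = 92 mod 93
  k=6: 29^6 = 16 * 4 = 64 mod 93
  k=10: 29^10 = 70 * 4 = 1 mod 93  <- first divisor giving 1
Order = 10

10


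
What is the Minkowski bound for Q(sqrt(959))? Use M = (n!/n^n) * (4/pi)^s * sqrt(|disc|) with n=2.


d = 959, d mod 4 = 3, so disc(K) = 4d = 3836; |disc(K)| = 3836
Real quadratic field, so n = 2, s = r2 = 0, r1 = 2
M = (n!/n^n) * (4/pi)^s * sqrt(|disc(K)|) = (2!/2^2) * (4/pi)^0 * sqrt(3836)
= 0.5 * 1.000000 * 61.935450
= 30.9677

30.9677


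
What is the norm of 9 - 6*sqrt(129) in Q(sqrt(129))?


N(a + b*sqrt(d)) = a^2 - d*b^2
= (9)^2 - (129)*(-6)^2
= 81 - 4644
= -4563

-4563


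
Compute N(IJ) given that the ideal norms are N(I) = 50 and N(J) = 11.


N(IJ) = N(I) * N(J)
= 50 * 11
= 550

550


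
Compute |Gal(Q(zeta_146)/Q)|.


|Gal(Q(zeta_146)/Q)| = phi(146)
= 72

72


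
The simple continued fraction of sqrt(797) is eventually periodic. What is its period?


Run the CF algorithm for sqrt(797).
a_0 = floor(sqrt(797)) = 28; set m_0=0, q_0=1.
Recurrence: m' = q*a - m,  q' = (d - m'^2)/q,  a' = floor((a_0 + m')/q').
  step 1: m=28, q=13, a=4
  step 2: m=24, q=17, a=3
  step 3: m=27, q=4, a=13
  step 4: m=25, q=43, a=1
  step 5: m=18, q=11, a=4
  step 6: m=26, q=11, a=4
  step 7: m=18, q=43, a=1
  step 8: m=25, q=4, a=13
  step 9: m=27, q=17, a=3
  step 10: m=24, q=13, a=4
  step 11: m=28, q=1, a=56
a_11 = 2*a_0 = 56, so the period closes here.
sqrt(797) = [28; 4, 3, 13, 1, 4, 4, 1, 13, 3, 4, 56]
Period length = 11

11


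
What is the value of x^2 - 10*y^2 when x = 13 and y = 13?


x^2 - d*y^2
= 13^2 - 10*13^2
= 169 - 1690
= -1521

-1521


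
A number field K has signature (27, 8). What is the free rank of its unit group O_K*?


By Dirichlet's unit theorem:
rank = r1 + r2 - 1
= 27 + 8 - 1
= 34

34


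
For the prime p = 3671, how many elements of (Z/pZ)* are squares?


For prime p, the number of non-zero quadratic residues is (p-1)/2.
= (3671-1)/2
= 1835

1835


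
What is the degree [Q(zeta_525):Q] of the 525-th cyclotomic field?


The degree equals Euler's totient phi(525).
525 = 3 * 5^2 * 7
phi(525) = 240

240


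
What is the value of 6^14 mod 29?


p = 29 is prime and the exponent is (p-1)/2 = 14, so by Euler's criterion 6^14 = (6/29) = +1 or -1 mod 29.
Compute by square-and-multiply:
  14 = 8 + 4 + 2 (binary 1110)
  Repeated squaring mod 29: 6^1 = 6, 6^2 = 7, 6^4 = 20, 6^8 = 23
  6^14 = 6^8 * 6^4 * 6^2 = 23 * 20 * 7 mod 29
    23 * 20 = 460 = 25 mod 29
    25 * 7 = 175 = 1 mod 29
  6^14 = 1 mod 29
Result 1: 6 is a quadratic residue mod 29.
6^14 mod 29 = 1

1


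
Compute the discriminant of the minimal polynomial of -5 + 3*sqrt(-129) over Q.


The element -5 + 3*sqrt(-129) has minimal polynomial:
x^2 + 10*x + 1186
Discriminant = (10)^2 - 4*(1186)
= 100 - 4744
= -4644

-4644


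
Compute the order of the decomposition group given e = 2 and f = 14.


|D_P| = e * f
= 2 * 14
= 28

28


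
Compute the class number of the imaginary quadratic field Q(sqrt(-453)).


K = Q(sqrt(-453)). d mod 4 = 3, so D = disc(K) = 4d = -1812
h(K) equals the number of primitive reduced positive-definite forms (a, b, c) = a*x^2 + b*x*y + c*y^2 with b^2 - 4ac = D,
where reduced means |b| <= a <= c, with b >= 0 whenever |b| = a or a = c, and primitive means gcd(a, b, c) = 1.
Reduced forces 3a^2 <= |D| = 1812, so 1 <= a <= 24; b must have the parity of D, and c = (b^2 - D)/(4a) must be an integer >= a.
Enumerate a = 1..24, b in [-a, a]:
  a=1: (1, 0, 453)  [1]
  a=2: (2, 2, 227)  [1]
  a=3: (3, 0, 151)  [1]
  a=4..5: none
  a=6: (6, 6, 77)  [1]
  a=7: (7, -6, 66), (7, 6, 66)  [2]
  a=8..10: none
  a=11: (11, -6, 42), (11, 6, 42)  [2]
  a=12..13: none
  a=14: (14, -6, 33), (14, 6, 33)  [2]
  a=15..20: none
  a=21: (21, -6, 22), (21, 6, 22)  [2]
  a=22..24: none
Total reduced forms: 1 + 1 + 1 + 1 + 2 + 2 + 2 + 2 = 12
h = 12

12


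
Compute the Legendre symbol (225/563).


p = 563 is prime, so compute (225/563) with the reciprocity algorithm (Jacobi-symbol steps: pull out 2s via (2/n), flip via reciprocity, reduce):
  reciprocity: (225/563) -> +(563/225)
  reduce: (113/225)
  reciprocity: (113/225) -> +(225/113)
  reduce: (112/113)
  pull out 2: (2/113) = +1  (since 113 mod 8 = 1)
  pull out 2: (2/113) = +1  (since 113 mod 8 = 1)
  pull out 2: (2/113) = +1  (since 113 mod 8 = 1)
  pull out 2: (2/113) = +1  (since 113 mod 8 = 1)
  reciprocity: (7/113) -> +(113/7)
  reduce: (1/7)
  (1/7) = 1
Product of signs = 1
(225/563) = 1

1


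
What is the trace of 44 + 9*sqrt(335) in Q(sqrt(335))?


Tr(a + b*sqrt(d)) = (a + b*sqrt(d)) + (a - b*sqrt(d)) = 2a
= 2 * (44)
= 88

88


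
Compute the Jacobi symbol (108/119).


Compute (108/119) via quadratic reciprocity:
  pull out 2: (2/119) = +1  (since 119 mod 8 = 7)
  pull out 2: (2/119) = +1  (since 119 mod 8 = 7)
  reciprocity: (27/119) -> -(119/27)
  reduce: (11/27)
  reciprocity: (11/27) -> -(27/11)
  reduce: (5/11)
  reciprocity: (5/11) -> +(11/5)
  reduce: (1/5)
  (1/5) = 1
Product of signs = 1

1


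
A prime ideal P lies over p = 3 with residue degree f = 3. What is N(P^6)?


N(P^a) = p^(a*f)
= 3^(6*3)
= 3^18
= 387420489

387420489


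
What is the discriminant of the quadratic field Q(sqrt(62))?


For K = Q(sqrt(d)) with d squarefree: disc(K) = d if d = 1 mod 4, and disc(K) = 4d if d = 2 or 3 mod 4.
Here d = 62, and d mod 4 = 2.
d = 2 mod 4, not 1 (O_K = Z[sqrt(d)]), so disc(K) = 4d = 4 * (62) = 248

248


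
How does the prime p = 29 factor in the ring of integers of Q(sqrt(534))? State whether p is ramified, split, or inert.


K = Q(sqrt(534)). Since d mod 4 = 2, disc(K) = 2136.
Check p | disc: 2136 mod 29 = 19.
p does not divide disc. Compute Legendre symbol (d/p):
12^((29-1)/2) mod 29 = -1
(d/p) = -1, so p is inert: (p) stays prime with e=1, f=2, g=1.
Therefore p is inert.

inert


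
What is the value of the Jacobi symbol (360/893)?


Compute (360/893) via quadratic reciprocity:
  pull out 2: (2/893) = -1  (since 893 mod 8 = 5)
  pull out 2: (2/893) = -1  (since 893 mod 8 = 5)
  pull out 2: (2/893) = -1  (since 893 mod 8 = 5)
  reciprocity: (45/893) -> +(893/45)
  reduce: (38/45)
  pull out 2: (2/45) = -1  (since 45 mod 8 = 5)
  reciprocity: (19/45) -> +(45/19)
  reduce: (7/19)
  reciprocity: (7/19) -> -(19/7)
  reduce: (5/7)
  reciprocity: (5/7) -> +(7/5)
  reduce: (2/5)
  pull out 2: (2/5) = -1  (since 5 mod 8 = 5)
  (1/5) = 1
Product of signs = 1

1


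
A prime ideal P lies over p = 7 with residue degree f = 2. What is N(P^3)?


N(P^a) = p^(a*f)
= 7^(3*2)
= 7^6
= 117649

117649


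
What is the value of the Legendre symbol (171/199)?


p = 199 is prime, so compute (171/199) with the reciprocity algorithm (Jacobi-symbol steps: pull out 2s via (2/n), flip via reciprocity, reduce):
  reciprocity: (171/199) -> -(199/171)
  reduce: (28/171)
  pull out 2: (2/171) = -1  (since 171 mod 8 = 3)
  pull out 2: (2/171) = -1  (since 171 mod 8 = 3)
  reciprocity: (7/171) -> -(171/7)
  reduce: (3/7)
  reciprocity: (3/7) -> -(7/3)
  reduce: (1/3)
  (1/3) = 1
Product of signs = -1
(171/199) = -1

-1


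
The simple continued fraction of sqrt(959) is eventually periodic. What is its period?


Run the CF algorithm for sqrt(959).
a_0 = floor(sqrt(959)) = 30; set m_0=0, q_0=1.
Recurrence: m' = q*a - m,  q' = (d - m'^2)/q,  a' = floor((a_0 + m')/q').
  step 1: m=30, q=59, a=1
  step 2: m=29, q=2, a=29
  step 3: m=29, q=59, a=1
  step 4: m=30, q=1, a=60
a_4 = 2*a_0 = 60, so the period closes here.
sqrt(959) = [30; 1, 29, 1, 60]
Period length = 4

4


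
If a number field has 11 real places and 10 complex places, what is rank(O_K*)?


By Dirichlet's unit theorem:
rank = r1 + r2 - 1
= 11 + 10 - 1
= 20

20


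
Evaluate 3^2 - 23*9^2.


x^2 - d*y^2
= 3^2 - 23*9^2
= 9 - 1863
= -1854

-1854


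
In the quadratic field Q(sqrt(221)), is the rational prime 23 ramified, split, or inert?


K = Q(sqrt(221)). Since d mod 4 = 1, disc(K) = 221.
Check p | disc: 221 mod 23 = 14.
p does not divide disc. Compute Legendre symbol (d/p):
14^((23-1)/2) mod 23 = -1
(d/p) = -1, so p is inert: (p) stays prime with e=1, f=2, g=1.
Therefore p is inert.

inert


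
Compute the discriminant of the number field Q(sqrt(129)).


For K = Q(sqrt(d)) with d squarefree: disc(K) = d if d = 1 mod 4, and disc(K) = 4d if d = 2 or 3 mod 4.
Here d = 129, and d mod 4 = 1.
d = 1 mod 4 (O_K = Z[(1+sqrt(d))/2]), so disc(K) = d = 129

129


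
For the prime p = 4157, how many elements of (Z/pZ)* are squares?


For prime p, the number of non-zero quadratic residues is (p-1)/2.
= (4157-1)/2
= 2078

2078


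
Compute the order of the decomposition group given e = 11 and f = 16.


|D_P| = e * f
= 11 * 16
= 176

176


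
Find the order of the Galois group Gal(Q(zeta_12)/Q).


|Gal(Q(zeta_12)/Q)| = phi(12)
= 4

4


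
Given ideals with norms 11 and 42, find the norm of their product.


N(IJ) = N(I) * N(J)
= 11 * 42
= 462

462


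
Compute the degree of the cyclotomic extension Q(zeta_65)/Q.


The degree equals Euler's totient phi(65).
65 = 5 * 13
phi(65) = 48

48


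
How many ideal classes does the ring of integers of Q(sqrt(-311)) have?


K = Q(sqrt(-311)). d mod 4 = 1, so D = disc(K) = d = -311
h(K) equals the number of primitive reduced positive-definite forms (a, b, c) = a*x^2 + b*x*y + c*y^2 with b^2 - 4ac = D,
where reduced means |b| <= a <= c, with b >= 0 whenever |b| = a or a = c, and primitive means gcd(a, b, c) = 1.
Reduced forces 3a^2 <= |D| = 311, so 1 <= a <= 10; b must have the parity of D, and c = (b^2 - D)/(4a) must be an integer >= a.
Enumerate a = 1..10, b in [-a, a]:
  a=1: (1, 1, 78)  [1]
  a=2: (2, -1, 39), (2, 1, 39)  [2]
  a=3: (3, -1, 26), (3, 1, 26)  [2]
  a=4: (4, -3, 20), (4, 3, 20)  [2]
  a=5: (5, -3, 16), (5, 3, 16)  [2]
  a=6: (6, -5, 14), (6, -1, 13), (6, 1, 13), (6, 5, 14)  [4]
  a=7: (7, -5, 12), (7, 5, 12)  [2]
  a=8: (8, -3, 10), (8, 3, 10)  [2]
  a=9: (9, -7, 10), (9, 7, 10)  [2]
  a=10: none
Total reduced forms: 1 + 2 + 2 + 2 + 2 + 4 + 2 + 2 + 2 = 19
h = 19

19


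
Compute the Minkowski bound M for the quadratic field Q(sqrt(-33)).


d = -33, d mod 4 = 3, so disc(K) = 4d = -132; |disc(K)| = 132
Imaginary quadratic field, so n = 2, s = r2 = 1, r1 = 0
M = (n!/n^n) * (4/pi)^s * sqrt(|disc(K)|) = (2!/2^2) * (4/pi)^1 * sqrt(132)
= 0.5 * 1.273240 * 11.489125
= 7.3142

7.3142


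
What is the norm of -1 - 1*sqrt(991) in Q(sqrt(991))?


N(a + b*sqrt(d)) = a^2 - d*b^2
= (-1)^2 - (991)*(-1)^2
= 1 - 991
= -990

-990


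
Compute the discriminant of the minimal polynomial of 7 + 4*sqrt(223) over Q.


The element 7 + 4*sqrt(223) has minimal polynomial:
x^2 - 14*x - 3519
Discriminant = (-14)^2 - 4*(-3519)
= 196 + 14076
= 14272

14272


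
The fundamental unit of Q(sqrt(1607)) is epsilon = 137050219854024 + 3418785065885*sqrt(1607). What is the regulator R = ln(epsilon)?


epsilon = 137050219854024 + 3418785065885*sqrt(1607)
= 2.7410e+14
R = ln(2.7410e+14)
= 33.2445

33.2445


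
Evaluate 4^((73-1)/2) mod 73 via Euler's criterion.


p = 73 is prime and the exponent is (p-1)/2 = 36, so by Euler's criterion 4^36 = (4/73) = +1 or -1 mod 73.
Compute by square-and-multiply:
  36 = 32 + 4 (binary 100100)
  Repeated squaring mod 73: 4^1 = 4, 4^2 = 16, 4^4 = 37, 4^8 = 55, 4^16 = 32, 4^32 = 2
  4^36 = 4^32 * 4^4 = 2 * 37 mod 73
    2 * 37 = 74 = 1 mod 73
  4^36 = 1 mod 73
Result 1: 4 is a quadratic residue mod 73.
4^36 mod 73 = 1

1


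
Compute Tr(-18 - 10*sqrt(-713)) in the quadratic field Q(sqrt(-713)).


Tr(a + b*sqrt(d)) = (a + b*sqrt(d)) + (a - b*sqrt(d)) = 2a
= 2 * (-18)
= -36

-36


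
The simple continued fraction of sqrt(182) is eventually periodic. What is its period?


Run the CF algorithm for sqrt(182).
a_0 = floor(sqrt(182)) = 13; set m_0=0, q_0=1.
Recurrence: m' = q*a - m,  q' = (d - m'^2)/q,  a' = floor((a_0 + m')/q').
  step 1: m=13, q=13, a=2
  step 2: m=13, q=1, a=26
a_2 = 2*a_0 = 26, so the period closes here.
sqrt(182) = [13; 2, 26]
Period length = 2

2


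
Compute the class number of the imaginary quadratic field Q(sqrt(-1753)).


K = Q(sqrt(-1753)). d mod 4 = 3, so D = disc(K) = 4d = -7012
h(K) equals the number of primitive reduced positive-definite forms (a, b, c) = a*x^2 + b*x*y + c*y^2 with b^2 - 4ac = D,
where reduced means |b| <= a <= c, with b >= 0 whenever |b| = a or a = c, and primitive means gcd(a, b, c) = 1.
Reduced forces 3a^2 <= |D| = 7012, so 1 <= a <= 48; b must have the parity of D, and c = (b^2 - D)/(4a) must be an integer >= a.
Enumerate a = 1..48, b in [-a, a]:
  a=1: (1, 0, 1753)  [1]
  a=2: (2, 2, 877)  [1]
  a=3..6: none
  a=7: (7, -4, 251), (7, 4, 251)  [2]
  a=8..13: none
  a=14: (14, -10, 127), (14, 10, 127)  [2]
  a=15..16: none
  a=17: (17, -14, 106), (17, 14, 106)  [2]
  a=18..22: none
  a=23: (23, -16, 79), (23, 16, 79)  [2]
  a=24..28: none
  a=29: (29, -8, 61), (29, 8, 61)  [2]
  a=30: none
  a=31: (31, -26, 62), (31, 26, 62)  [2]
  a=32..33: none
  a=34: (34, -14, 53), (34, 14, 53)  [2]
  a=35..40: none
  a=41: (41, -32, 49), (41, 32, 49)  [2]
  a=42: none
  a=43: (43, -30, 46), (43, 30, 46)  [2]
  a=44..48: none
Total reduced forms: 1 + 1 + 2 + 2 + 2 + 2 + 2 + 2 + 2 + 2 + 2 = 20
h = 20

20


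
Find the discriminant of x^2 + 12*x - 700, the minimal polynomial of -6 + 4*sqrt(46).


The element -6 + 4*sqrt(46) has minimal polynomial:
x^2 + 12*x - 700
Discriminant = (12)^2 - 4*(-700)
= 144 + 2800
= 2944

2944


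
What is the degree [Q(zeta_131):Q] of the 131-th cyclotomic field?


The degree equals Euler's totient phi(131).
131 = 131
phi(131) = 130

130


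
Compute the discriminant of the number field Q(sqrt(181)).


For K = Q(sqrt(d)) with d squarefree: disc(K) = d if d = 1 mod 4, and disc(K) = 4d if d = 2 or 3 mod 4.
Here d = 181, and d mod 4 = 1.
d = 1 mod 4 (O_K = Z[(1+sqrt(d))/2]), so disc(K) = d = 181

181


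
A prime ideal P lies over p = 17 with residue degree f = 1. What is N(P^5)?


N(P^a) = p^(a*f)
= 17^(5*1)
= 17^5
= 1419857

1419857


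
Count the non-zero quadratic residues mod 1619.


For prime p, the number of non-zero quadratic residues is (p-1)/2.
= (1619-1)/2
= 809

809


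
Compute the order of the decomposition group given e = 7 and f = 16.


|D_P| = e * f
= 7 * 16
= 112

112


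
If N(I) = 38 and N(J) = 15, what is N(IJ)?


N(IJ) = N(I) * N(J)
= 38 * 15
= 570

570


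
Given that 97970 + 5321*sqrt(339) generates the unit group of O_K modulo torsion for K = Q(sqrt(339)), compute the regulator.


epsilon = 97970 + 5321*sqrt(339)
= 195940.0000
R = ln(195940.0000)
= 12.1856

12.1856


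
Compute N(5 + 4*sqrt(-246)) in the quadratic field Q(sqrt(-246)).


N(a + b*sqrt(d)) = a^2 - d*b^2
= (5)^2 - (-246)*(4)^2
= 25 + 3936
= 3961

3961


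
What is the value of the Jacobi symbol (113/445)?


Compute (113/445) via quadratic reciprocity:
  reciprocity: (113/445) -> +(445/113)
  reduce: (106/113)
  pull out 2: (2/113) = +1  (since 113 mod 8 = 1)
  reciprocity: (53/113) -> +(113/53)
  reduce: (7/53)
  reciprocity: (7/53) -> +(53/7)
  reduce: (4/7)
  pull out 2: (2/7) = +1  (since 7 mod 8 = 7)
  pull out 2: (2/7) = +1  (since 7 mod 8 = 7)
  (1/7) = 1
Product of signs = 1

1


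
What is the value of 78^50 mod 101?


p = 101 is prime and the exponent is (p-1)/2 = 50, so by Euler's criterion 78^50 = (78/101) = +1 or -1 mod 101.
Compute by square-and-multiply:
  50 = 32 + 16 + 2 (binary 110010)
  Repeated squaring mod 101: 78^1 = 78, 78^2 = 24, 78^4 = 71, 78^8 = 92, 78^16 = 81, 78^32 = 97
  78^50 = 78^32 * 78^16 * 78^2 = 97 * 81 * 24 mod 101
    97 * 81 = 7857 = 80 mod 101
    80 * 24 = 1920 = 1 mod 101
  78^50 = 1 mod 101
Result 1: 78 is a quadratic residue mod 101.
78^50 mod 101 = 1

1


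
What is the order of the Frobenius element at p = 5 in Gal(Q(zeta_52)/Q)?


The Frobenius at p in Gal(Q(zeta_n)/Q) = (Z/nZ)* is the class of p, so its order is ord_52(5), the smallest k >= 1 with 5^k = 1 mod 52.
n = 52 = 2^2 * 13, phi(52) = 24; the order divides phi(n).
Divisors of 24: 1, 2, 3, 4, 6, 8, 12, 24
Repeated squaring mod 52: 5^1 = 5, 5^2 = 25, 5^4 = 1, 5^8 = 1, 5^16 = 1
Test divisors in increasing order:
  k=1: 5^1 = 5 mod 52
  k=2: 5^2 = 25 mod 52
  k=3: 5^3 = 25 * 5 = 21 mod 52
  k=4: 5^4 = 1 mod 52  <- first divisor giving 1
Order = 4

4


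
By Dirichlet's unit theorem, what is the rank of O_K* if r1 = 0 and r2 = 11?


By Dirichlet's unit theorem:
rank = r1 + r2 - 1
= 0 + 11 - 1
= 10

10


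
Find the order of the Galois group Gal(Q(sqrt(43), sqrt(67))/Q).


The 2 square roots of distinct primes are multiplicatively independent over Q,
so [K:Q] = 2^2 and Gal(K/Q) is isomorphic to (Z/2Z)^2.
|Gal| = 2^2 = 4

4


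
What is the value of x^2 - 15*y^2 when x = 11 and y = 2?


x^2 - d*y^2
= 11^2 - 15*2^2
= 121 - 60
= 61

61


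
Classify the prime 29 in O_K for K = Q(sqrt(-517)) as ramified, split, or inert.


K = Q(sqrt(-517)). Since d mod 4 = 3, disc(K) = -2068.
Check p | disc: -2068 mod 29 = 20.
p does not divide disc. Compute Legendre symbol (d/p):
5^((29-1)/2) mod 29 = 1
(d/p) = 1, so p splits: (p) = P*P' with e=1, f=1, g=2.
Therefore p is split.

split


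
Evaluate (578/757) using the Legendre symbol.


p = 757 is prime, so compute (578/757) with the reciprocity algorithm (Jacobi-symbol steps: pull out 2s via (2/n), flip via reciprocity, reduce):
  pull out 2: (2/757) = -1  (since 757 mod 8 = 5)
  reciprocity: (289/757) -> +(757/289)
  reduce: (179/289)
  reciprocity: (179/289) -> +(289/179)
  reduce: (110/179)
  pull out 2: (2/179) = -1  (since 179 mod 8 = 3)
  reciprocity: (55/179) -> -(179/55)
  reduce: (14/55)
  pull out 2: (2/55) = +1  (since 55 mod 8 = 7)
  reciprocity: (7/55) -> -(55/7)
  reduce: (6/7)
  pull out 2: (2/7) = +1  (since 7 mod 8 = 7)
  reciprocity: (3/7) -> -(7/3)
  reduce: (1/3)
  (1/3) = 1
Product of signs = -1
(578/757) = -1

-1


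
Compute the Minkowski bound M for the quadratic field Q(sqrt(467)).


d = 467, d mod 4 = 3, so disc(K) = 4d = 1868; |disc(K)| = 1868
Real quadratic field, so n = 2, s = r2 = 0, r1 = 2
M = (n!/n^n) * (4/pi)^s * sqrt(|disc(K)|) = (2!/2^2) * (4/pi)^0 * sqrt(1868)
= 0.5 * 1.000000 * 43.220366
= 21.6102

21.6102


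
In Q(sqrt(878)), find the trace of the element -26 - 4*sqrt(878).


Tr(a + b*sqrt(d)) = (a + b*sqrt(d)) + (a - b*sqrt(d)) = 2a
= 2 * (-26)
= -52

-52


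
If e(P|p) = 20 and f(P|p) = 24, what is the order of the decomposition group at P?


|D_P| = e * f
= 20 * 24
= 480

480


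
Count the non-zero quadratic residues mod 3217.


For prime p, the number of non-zero quadratic residues is (p-1)/2.
= (3217-1)/2
= 1608

1608


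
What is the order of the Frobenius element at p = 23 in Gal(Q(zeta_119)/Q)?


The Frobenius at p in Gal(Q(zeta_n)/Q) = (Z/nZ)* is the class of p, so its order is ord_119(23), the smallest k >= 1 with 23^k = 1 mod 119.
n = 119 = 7 * 17, phi(119) = 96; the order divides phi(n).
Divisors of 96: 1, 2, 3, 4, 6, 8, 12, 16, 24, 32, 48, 96
Repeated squaring mod 119: 23^1 = 23, 23^2 = 53, 23^4 = 72, 23^8 = 67, 23^16 = 86, 23^32 = 18, 23^64 = 86
Test divisors in increasing order:
  k=1: 23^1 = 23 mod 119
  k=2: 23^2 = 53 mod 119
  k=3: 23^3 = 53 * 23 = 29 mod 119
  k=4: 23^4 = 72 mod 119
  k=6: 23^6 = 72 * 53 = 8 mod 119
  k=8: 23^8 = 67 mod 119
  k=12: 23^12 = 67 * 72 = 64 mod 119
  k=16: 23^16 = 86 mod 119
  k=24: 23^24 = 86 * 67 = 50 mod 119
  k=32: 23^32 = 18 mod 119
  k=48: 23^48 = 18 * 86 = 1 mod 119  <- first divisor giving 1
Order = 48

48


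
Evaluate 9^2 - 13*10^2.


x^2 - d*y^2
= 9^2 - 13*10^2
= 81 - 1300
= -1219

-1219


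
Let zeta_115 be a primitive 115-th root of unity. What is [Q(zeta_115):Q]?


The degree equals Euler's totient phi(115).
115 = 5 * 23
phi(115) = 88

88


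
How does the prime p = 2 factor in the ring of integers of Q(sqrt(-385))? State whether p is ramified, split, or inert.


K = Q(sqrt(-385)). Since d mod 4 = 3, disc(K) = -1540.
Check p | disc: -1540 mod 2 = 0.
p divides disc, so p ramifies: (p) = P^2 with e=2, f=1, g=1.
Therefore p is ramified.

ramified


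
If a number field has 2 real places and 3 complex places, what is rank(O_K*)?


By Dirichlet's unit theorem:
rank = r1 + r2 - 1
= 2 + 3 - 1
= 4

4


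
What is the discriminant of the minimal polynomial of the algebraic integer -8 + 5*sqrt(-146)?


The element -8 + 5*sqrt(-146) has minimal polynomial:
x^2 + 16*x + 3714
Discriminant = (16)^2 - 4*(3714)
= 256 - 14856
= -14600

-14600


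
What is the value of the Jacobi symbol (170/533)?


Compute (170/533) via quadratic reciprocity:
  pull out 2: (2/533) = -1  (since 533 mod 8 = 5)
  reciprocity: (85/533) -> +(533/85)
  reduce: (23/85)
  reciprocity: (23/85) -> +(85/23)
  reduce: (16/23)
  pull out 2: (2/23) = +1  (since 23 mod 8 = 7)
  pull out 2: (2/23) = +1  (since 23 mod 8 = 7)
  pull out 2: (2/23) = +1  (since 23 mod 8 = 7)
  pull out 2: (2/23) = +1  (since 23 mod 8 = 7)
  (1/23) = 1
Product of signs = -1

-1


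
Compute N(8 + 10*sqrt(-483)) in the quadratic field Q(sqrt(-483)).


N(a + b*sqrt(d)) = a^2 - d*b^2
= (8)^2 - (-483)*(10)^2
= 64 + 48300
= 48364

48364


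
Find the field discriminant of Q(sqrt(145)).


For K = Q(sqrt(d)) with d squarefree: disc(K) = d if d = 1 mod 4, and disc(K) = 4d if d = 2 or 3 mod 4.
Here d = 145, and d mod 4 = 1.
d = 1 mod 4 (O_K = Z[(1+sqrt(d))/2]), so disc(K) = d = 145

145


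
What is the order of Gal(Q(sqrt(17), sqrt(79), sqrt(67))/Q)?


The 3 square roots of distinct primes are multiplicatively independent over Q,
so [K:Q] = 2^3 and Gal(K/Q) is isomorphic to (Z/2Z)^3.
|Gal| = 2^3 = 8

8


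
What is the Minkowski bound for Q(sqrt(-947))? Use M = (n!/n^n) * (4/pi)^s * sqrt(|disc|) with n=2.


d = -947, d mod 4 = 1, so disc(K) = d = -947; |disc(K)| = 947
Imaginary quadratic field, so n = 2, s = r2 = 1, r1 = 0
M = (n!/n^n) * (4/pi)^s * sqrt(|disc(K)|) = (2!/2^2) * (4/pi)^1 * sqrt(947)
= 0.5 * 1.273240 * 30.773365
= 19.5909

19.5909


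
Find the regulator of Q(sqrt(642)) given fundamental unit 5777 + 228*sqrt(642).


epsilon = 5777 + 228*sqrt(642)
= 11553.9999
R = ln(11553.9999)
= 9.3548

9.3548


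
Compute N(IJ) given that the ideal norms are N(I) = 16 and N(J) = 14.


N(IJ) = N(I) * N(J)
= 16 * 14
= 224

224


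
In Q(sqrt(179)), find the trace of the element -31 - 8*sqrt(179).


Tr(a + b*sqrt(d)) = (a + b*sqrt(d)) + (a - b*sqrt(d)) = 2a
= 2 * (-31)
= -62

-62


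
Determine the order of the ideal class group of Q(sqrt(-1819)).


K = Q(sqrt(-1819)). d mod 4 = 1, so D = disc(K) = d = -1819
h(K) equals the number of primitive reduced positive-definite forms (a, b, c) = a*x^2 + b*x*y + c*y^2 with b^2 - 4ac = D,
where reduced means |b| <= a <= c, with b >= 0 whenever |b| = a or a = c, and primitive means gcd(a, b, c) = 1.
Reduced forces 3a^2 <= |D| = 1819, so 1 <= a <= 24; b must have the parity of D, and c = (b^2 - D)/(4a) must be an integer >= a.
Enumerate a = 1..24, b in [-a, a]:
  a=1: (1, 1, 455)  [1]
  a=2..4: none
  a=5: (5, -1, 91), (5, 1, 91)  [2]
  a=6: none
  a=7: (7, -1, 65), (7, 1, 65)  [2]
  a=8..12: none
  a=13: (13, -1, 35), (13, 1, 35)  [2]
  a=14..16: none
  a=17: (17, 17, 31)  [1]
  a=18: none
  a=19: (19, -9, 25), (19, 9, 25)  [2]
  a=20..24: none
Total reduced forms: 1 + 2 + 2 + 2 + 1 + 2 = 10
h = 10

10


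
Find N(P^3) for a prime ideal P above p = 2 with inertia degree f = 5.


N(P^a) = p^(a*f)
= 2^(3*5)
= 2^15
= 32768

32768


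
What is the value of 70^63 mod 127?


p = 127 is prime and the exponent is (p-1)/2 = 63, so by Euler's criterion 70^63 = (70/127) = +1 or -1 mod 127.
Compute by square-and-multiply:
  63 = 32 + 16 + 8 + 4 + 2 + 1 (binary 111111)
  Repeated squaring mod 127: 70^1 = 70, 70^2 = 74, 70^4 = 15, 70^8 = 98, 70^16 = 79, 70^32 = 18
  70^63 = 70^32 * 70^16 * 70^8 * 70^4 * 70^2 * 70^1 = 18 * 79 * 98 * 15 * 74 * 70 mod 127
    18 * 79 = 1422 = 25 mod 127
    25 * 98 = 2450 = 37 mod 127
    37 * 15 = 555 = 47 mod 127
    47 * 74 = 3478 = 49 mod 127
    49 * 70 = 3430 = 1 mod 127
  70^63 = 1 mod 127
Result 1: 70 is a quadratic residue mod 127.
70^63 mod 127 = 1

1


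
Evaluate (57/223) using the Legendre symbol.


p = 223 is prime, so compute (57/223) with the reciprocity algorithm (Jacobi-symbol steps: pull out 2s via (2/n), flip via reciprocity, reduce):
  reciprocity: (57/223) -> +(223/57)
  reduce: (52/57)
  pull out 2: (2/57) = +1  (since 57 mod 8 = 1)
  pull out 2: (2/57) = +1  (since 57 mod 8 = 1)
  reciprocity: (13/57) -> +(57/13)
  reduce: (5/13)
  reciprocity: (5/13) -> +(13/5)
  reduce: (3/5)
  reciprocity: (3/5) -> +(5/3)
  reduce: (2/3)
  pull out 2: (2/3) = -1  (since 3 mod 8 = 3)
  (1/3) = 1
Product of signs = -1
(57/223) = -1

-1


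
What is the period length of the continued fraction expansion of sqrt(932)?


Run the CF algorithm for sqrt(932).
a_0 = floor(sqrt(932)) = 30; set m_0=0, q_0=1.
Recurrence: m' = q*a - m,  q' = (d - m'^2)/q,  a' = floor((a_0 + m')/q').
  step 1: m=30, q=32, a=1
  step 2: m=2, q=29, a=1
  step 3: m=27, q=7, a=8
  step 4: m=29, q=13, a=4
  step 5: m=23, q=31, a=1
  step 6: m=8, q=28, a=1
  step 7: m=20, q=19, a=2
  step 8: m=18, q=32, a=1
  step 9: m=14, q=23, a=1
  step 10: m=9, q=37, a=1
  step 11: m=28, q=4, a=14
  step 12: m=28, q=37, a=1
  step 13: m=9, q=23, a=1
  step 14: m=14, q=32, a=1
  step 15: m=18, q=19, a=2
  step 16: m=20, q=28, a=1
  step 17: m=8, q=31, a=1
  step 18: m=23, q=13, a=4
  step 19: m=29, q=7, a=8
  step 20: m=27, q=29, a=1
  step 21: m=2, q=32, a=1
  step 22: m=30, q=1, a=60
a_22 = 2*a_0 = 60, so the period closes here.
sqrt(932) = [30; 1, 1, 8, 4, 1, 1, 2, 1, 1, 1, 14, 1, 1, 1, 2, 1, 1, 4, 8, 1, 1, 60]
Period length = 22

22


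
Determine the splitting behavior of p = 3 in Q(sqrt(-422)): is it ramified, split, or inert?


K = Q(sqrt(-422)). Since d mod 4 = 2, disc(K) = -1688.
Check p | disc: -1688 mod 3 = 1.
p does not divide disc. Compute Legendre symbol (d/p):
1^((3-1)/2) mod 3 = 1
(d/p) = 1, so p splits: (p) = P*P' with e=1, f=1, g=2.
Therefore p is split.

split


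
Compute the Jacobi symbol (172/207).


Compute (172/207) via quadratic reciprocity:
  pull out 2: (2/207) = +1  (since 207 mod 8 = 7)
  pull out 2: (2/207) = +1  (since 207 mod 8 = 7)
  reciprocity: (43/207) -> -(207/43)
  reduce: (35/43)
  reciprocity: (35/43) -> -(43/35)
  reduce: (8/35)
  pull out 2: (2/35) = -1  (since 35 mod 8 = 3)
  pull out 2: (2/35) = -1  (since 35 mod 8 = 3)
  pull out 2: (2/35) = -1  (since 35 mod 8 = 3)
  (1/35) = 1
Product of signs = -1

-1


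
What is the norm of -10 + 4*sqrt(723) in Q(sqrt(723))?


N(a + b*sqrt(d)) = a^2 - d*b^2
= (-10)^2 - (723)*(4)^2
= 100 - 11568
= -11468

-11468


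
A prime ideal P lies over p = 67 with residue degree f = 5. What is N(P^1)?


N(P^a) = p^(a*f)
= 67^(1*5)
= 67^5
= 1350125107

1350125107


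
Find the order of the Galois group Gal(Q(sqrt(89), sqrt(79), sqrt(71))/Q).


The 3 square roots of distinct primes are multiplicatively independent over Q,
so [K:Q] = 2^3 and Gal(K/Q) is isomorphic to (Z/2Z)^3.
|Gal| = 2^3 = 8

8
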